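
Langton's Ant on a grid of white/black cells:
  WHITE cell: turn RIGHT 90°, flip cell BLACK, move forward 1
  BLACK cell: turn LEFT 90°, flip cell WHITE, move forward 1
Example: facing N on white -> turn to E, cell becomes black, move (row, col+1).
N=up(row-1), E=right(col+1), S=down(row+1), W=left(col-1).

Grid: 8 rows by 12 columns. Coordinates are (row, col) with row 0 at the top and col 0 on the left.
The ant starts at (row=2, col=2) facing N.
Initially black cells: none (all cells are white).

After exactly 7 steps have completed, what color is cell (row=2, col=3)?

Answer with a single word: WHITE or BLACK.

Answer: BLACK

Derivation:
Step 1: on WHITE (2,2): turn R to E, flip to black, move to (2,3). |black|=1
Step 2: on WHITE (2,3): turn R to S, flip to black, move to (3,3). |black|=2
Step 3: on WHITE (3,3): turn R to W, flip to black, move to (3,2). |black|=3
Step 4: on WHITE (3,2): turn R to N, flip to black, move to (2,2). |black|=4
Step 5: on BLACK (2,2): turn L to W, flip to white, move to (2,1). |black|=3
Step 6: on WHITE (2,1): turn R to N, flip to black, move to (1,1). |black|=4
Step 7: on WHITE (1,1): turn R to E, flip to black, move to (1,2). |black|=5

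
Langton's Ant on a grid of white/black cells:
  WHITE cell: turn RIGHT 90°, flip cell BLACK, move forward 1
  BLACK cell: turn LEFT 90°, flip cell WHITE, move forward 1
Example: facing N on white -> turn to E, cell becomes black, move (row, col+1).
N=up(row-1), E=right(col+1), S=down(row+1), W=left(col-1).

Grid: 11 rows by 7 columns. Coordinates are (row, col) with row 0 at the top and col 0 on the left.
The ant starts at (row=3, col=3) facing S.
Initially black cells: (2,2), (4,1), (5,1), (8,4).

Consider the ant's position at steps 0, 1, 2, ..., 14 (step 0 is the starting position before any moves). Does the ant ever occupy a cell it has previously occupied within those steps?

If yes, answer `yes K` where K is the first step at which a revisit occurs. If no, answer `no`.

Step 1: on WHITE (3,3): turn R to W, flip to black, move to (3,2). |black|=5 — new cell
Step 2: on WHITE (3,2): turn R to N, flip to black, move to (2,2). |black|=6 — new cell
Step 3: on BLACK (2,2): turn L to W, flip to white, move to (2,1). |black|=5 — new cell
Step 4: on WHITE (2,1): turn R to N, flip to black, move to (1,1). |black|=6 — new cell
Step 5: on WHITE (1,1): turn R to E, flip to black, move to (1,2). |black|=7 — new cell
Step 6: on WHITE (1,2): turn R to S, flip to black, move to (2,2). |black|=8 — REVISIT

Answer: yes 6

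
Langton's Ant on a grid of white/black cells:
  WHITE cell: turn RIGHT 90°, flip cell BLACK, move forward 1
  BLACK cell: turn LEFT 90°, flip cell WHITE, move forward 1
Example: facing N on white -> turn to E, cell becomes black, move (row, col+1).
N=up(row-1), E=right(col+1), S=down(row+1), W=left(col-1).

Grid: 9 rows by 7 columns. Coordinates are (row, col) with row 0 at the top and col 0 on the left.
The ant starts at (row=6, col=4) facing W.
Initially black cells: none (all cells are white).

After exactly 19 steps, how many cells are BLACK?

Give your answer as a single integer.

Answer: 7

Derivation:
Step 1: on WHITE (6,4): turn R to N, flip to black, move to (5,4). |black|=1
Step 2: on WHITE (5,4): turn R to E, flip to black, move to (5,5). |black|=2
Step 3: on WHITE (5,5): turn R to S, flip to black, move to (6,5). |black|=3
Step 4: on WHITE (6,5): turn R to W, flip to black, move to (6,4). |black|=4
Step 5: on BLACK (6,4): turn L to S, flip to white, move to (7,4). |black|=3
Step 6: on WHITE (7,4): turn R to W, flip to black, move to (7,3). |black|=4
Step 7: on WHITE (7,3): turn R to N, flip to black, move to (6,3). |black|=5
Step 8: on WHITE (6,3): turn R to E, flip to black, move to (6,4). |black|=6
Step 9: on WHITE (6,4): turn R to S, flip to black, move to (7,4). |black|=7
Step 10: on BLACK (7,4): turn L to E, flip to white, move to (7,5). |black|=6
Step 11: on WHITE (7,5): turn R to S, flip to black, move to (8,5). |black|=7
Step 12: on WHITE (8,5): turn R to W, flip to black, move to (8,4). |black|=8
Step 13: on WHITE (8,4): turn R to N, flip to black, move to (7,4). |black|=9
Step 14: on WHITE (7,4): turn R to E, flip to black, move to (7,5). |black|=10
Step 15: on BLACK (7,5): turn L to N, flip to white, move to (6,5). |black|=9
Step 16: on BLACK (6,5): turn L to W, flip to white, move to (6,4). |black|=8
Step 17: on BLACK (6,4): turn L to S, flip to white, move to (7,4). |black|=7
Step 18: on BLACK (7,4): turn L to E, flip to white, move to (7,5). |black|=6
Step 19: on WHITE (7,5): turn R to S, flip to black, move to (8,5). |black|=7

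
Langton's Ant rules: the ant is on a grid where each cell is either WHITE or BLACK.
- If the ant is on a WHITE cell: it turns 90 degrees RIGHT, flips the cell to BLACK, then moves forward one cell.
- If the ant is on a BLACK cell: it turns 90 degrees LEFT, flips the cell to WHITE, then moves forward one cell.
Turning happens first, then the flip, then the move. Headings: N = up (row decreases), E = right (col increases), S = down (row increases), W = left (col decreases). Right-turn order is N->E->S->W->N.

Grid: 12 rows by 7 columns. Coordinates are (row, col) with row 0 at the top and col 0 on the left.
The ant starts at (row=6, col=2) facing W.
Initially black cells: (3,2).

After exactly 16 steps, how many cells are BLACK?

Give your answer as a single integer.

Answer: 9

Derivation:
Step 1: on WHITE (6,2): turn R to N, flip to black, move to (5,2). |black|=2
Step 2: on WHITE (5,2): turn R to E, flip to black, move to (5,3). |black|=3
Step 3: on WHITE (5,3): turn R to S, flip to black, move to (6,3). |black|=4
Step 4: on WHITE (6,3): turn R to W, flip to black, move to (6,2). |black|=5
Step 5: on BLACK (6,2): turn L to S, flip to white, move to (7,2). |black|=4
Step 6: on WHITE (7,2): turn R to W, flip to black, move to (7,1). |black|=5
Step 7: on WHITE (7,1): turn R to N, flip to black, move to (6,1). |black|=6
Step 8: on WHITE (6,1): turn R to E, flip to black, move to (6,2). |black|=7
Step 9: on WHITE (6,2): turn R to S, flip to black, move to (7,2). |black|=8
Step 10: on BLACK (7,2): turn L to E, flip to white, move to (7,3). |black|=7
Step 11: on WHITE (7,3): turn R to S, flip to black, move to (8,3). |black|=8
Step 12: on WHITE (8,3): turn R to W, flip to black, move to (8,2). |black|=9
Step 13: on WHITE (8,2): turn R to N, flip to black, move to (7,2). |black|=10
Step 14: on WHITE (7,2): turn R to E, flip to black, move to (7,3). |black|=11
Step 15: on BLACK (7,3): turn L to N, flip to white, move to (6,3). |black|=10
Step 16: on BLACK (6,3): turn L to W, flip to white, move to (6,2). |black|=9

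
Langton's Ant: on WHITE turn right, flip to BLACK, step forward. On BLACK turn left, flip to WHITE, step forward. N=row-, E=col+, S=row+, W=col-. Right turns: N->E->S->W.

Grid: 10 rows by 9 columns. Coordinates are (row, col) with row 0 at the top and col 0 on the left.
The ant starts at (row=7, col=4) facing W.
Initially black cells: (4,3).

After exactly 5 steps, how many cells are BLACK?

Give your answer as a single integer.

Answer: 4

Derivation:
Step 1: on WHITE (7,4): turn R to N, flip to black, move to (6,4). |black|=2
Step 2: on WHITE (6,4): turn R to E, flip to black, move to (6,5). |black|=3
Step 3: on WHITE (6,5): turn R to S, flip to black, move to (7,5). |black|=4
Step 4: on WHITE (7,5): turn R to W, flip to black, move to (7,4). |black|=5
Step 5: on BLACK (7,4): turn L to S, flip to white, move to (8,4). |black|=4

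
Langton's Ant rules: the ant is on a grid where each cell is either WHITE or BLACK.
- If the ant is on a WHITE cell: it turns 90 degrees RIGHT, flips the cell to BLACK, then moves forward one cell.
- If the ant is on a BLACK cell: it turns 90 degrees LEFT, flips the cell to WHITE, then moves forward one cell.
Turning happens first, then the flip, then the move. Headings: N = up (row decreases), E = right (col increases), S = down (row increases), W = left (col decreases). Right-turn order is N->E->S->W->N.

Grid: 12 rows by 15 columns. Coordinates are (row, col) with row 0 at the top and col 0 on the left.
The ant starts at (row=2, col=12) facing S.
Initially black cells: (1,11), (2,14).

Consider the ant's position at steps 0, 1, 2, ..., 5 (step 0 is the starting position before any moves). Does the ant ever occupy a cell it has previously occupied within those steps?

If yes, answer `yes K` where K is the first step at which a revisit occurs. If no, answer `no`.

Step 1: on WHITE (2,12): turn R to W, flip to black, move to (2,11). |black|=3 — new cell
Step 2: on WHITE (2,11): turn R to N, flip to black, move to (1,11). |black|=4 — new cell
Step 3: on BLACK (1,11): turn L to W, flip to white, move to (1,10). |black|=3 — new cell
Step 4: on WHITE (1,10): turn R to N, flip to black, move to (0,10). |black|=4 — new cell
Step 5: on WHITE (0,10): turn R to E, flip to black, move to (0,11). |black|=5 — new cell
No revisit within 5 steps.

Answer: no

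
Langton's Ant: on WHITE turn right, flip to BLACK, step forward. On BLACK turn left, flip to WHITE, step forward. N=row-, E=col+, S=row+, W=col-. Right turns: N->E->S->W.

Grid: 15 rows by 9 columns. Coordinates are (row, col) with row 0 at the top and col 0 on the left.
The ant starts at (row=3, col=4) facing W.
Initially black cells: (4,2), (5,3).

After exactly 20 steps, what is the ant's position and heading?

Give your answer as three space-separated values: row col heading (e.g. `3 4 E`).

Answer: 5 6 E

Derivation:
Step 1: on WHITE (3,4): turn R to N, flip to black, move to (2,4). |black|=3
Step 2: on WHITE (2,4): turn R to E, flip to black, move to (2,5). |black|=4
Step 3: on WHITE (2,5): turn R to S, flip to black, move to (3,5). |black|=5
Step 4: on WHITE (3,5): turn R to W, flip to black, move to (3,4). |black|=6
Step 5: on BLACK (3,4): turn L to S, flip to white, move to (4,4). |black|=5
Step 6: on WHITE (4,4): turn R to W, flip to black, move to (4,3). |black|=6
Step 7: on WHITE (4,3): turn R to N, flip to black, move to (3,3). |black|=7
Step 8: on WHITE (3,3): turn R to E, flip to black, move to (3,4). |black|=8
Step 9: on WHITE (3,4): turn R to S, flip to black, move to (4,4). |black|=9
Step 10: on BLACK (4,4): turn L to E, flip to white, move to (4,5). |black|=8
Step 11: on WHITE (4,5): turn R to S, flip to black, move to (5,5). |black|=9
Step 12: on WHITE (5,5): turn R to W, flip to black, move to (5,4). |black|=10
Step 13: on WHITE (5,4): turn R to N, flip to black, move to (4,4). |black|=11
Step 14: on WHITE (4,4): turn R to E, flip to black, move to (4,5). |black|=12
Step 15: on BLACK (4,5): turn L to N, flip to white, move to (3,5). |black|=11
Step 16: on BLACK (3,5): turn L to W, flip to white, move to (3,4). |black|=10
Step 17: on BLACK (3,4): turn L to S, flip to white, move to (4,4). |black|=9
Step 18: on BLACK (4,4): turn L to E, flip to white, move to (4,5). |black|=8
Step 19: on WHITE (4,5): turn R to S, flip to black, move to (5,5). |black|=9
Step 20: on BLACK (5,5): turn L to E, flip to white, move to (5,6). |black|=8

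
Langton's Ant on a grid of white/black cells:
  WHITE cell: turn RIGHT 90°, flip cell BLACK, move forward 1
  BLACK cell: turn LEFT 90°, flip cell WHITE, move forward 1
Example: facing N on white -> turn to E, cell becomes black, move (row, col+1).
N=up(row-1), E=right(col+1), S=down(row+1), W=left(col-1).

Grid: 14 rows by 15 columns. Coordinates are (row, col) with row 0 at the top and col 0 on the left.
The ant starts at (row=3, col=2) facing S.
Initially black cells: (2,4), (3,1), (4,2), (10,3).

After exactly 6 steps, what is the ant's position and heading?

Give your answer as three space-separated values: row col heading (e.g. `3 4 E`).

Answer: 4 1 S

Derivation:
Step 1: on WHITE (3,2): turn R to W, flip to black, move to (3,1). |black|=5
Step 2: on BLACK (3,1): turn L to S, flip to white, move to (4,1). |black|=4
Step 3: on WHITE (4,1): turn R to W, flip to black, move to (4,0). |black|=5
Step 4: on WHITE (4,0): turn R to N, flip to black, move to (3,0). |black|=6
Step 5: on WHITE (3,0): turn R to E, flip to black, move to (3,1). |black|=7
Step 6: on WHITE (3,1): turn R to S, flip to black, move to (4,1). |black|=8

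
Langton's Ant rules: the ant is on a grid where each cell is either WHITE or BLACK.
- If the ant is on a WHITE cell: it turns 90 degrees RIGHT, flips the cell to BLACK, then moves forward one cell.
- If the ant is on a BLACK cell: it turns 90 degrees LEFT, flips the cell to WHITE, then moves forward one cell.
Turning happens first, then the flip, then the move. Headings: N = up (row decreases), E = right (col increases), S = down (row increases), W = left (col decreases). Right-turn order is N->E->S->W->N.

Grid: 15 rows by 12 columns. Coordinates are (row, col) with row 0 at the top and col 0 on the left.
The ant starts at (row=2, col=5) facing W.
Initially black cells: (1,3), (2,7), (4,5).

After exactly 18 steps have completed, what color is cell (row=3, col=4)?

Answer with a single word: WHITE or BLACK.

Answer: BLACK

Derivation:
Step 1: on WHITE (2,5): turn R to N, flip to black, move to (1,5). |black|=4
Step 2: on WHITE (1,5): turn R to E, flip to black, move to (1,6). |black|=5
Step 3: on WHITE (1,6): turn R to S, flip to black, move to (2,6). |black|=6
Step 4: on WHITE (2,6): turn R to W, flip to black, move to (2,5). |black|=7
Step 5: on BLACK (2,5): turn L to S, flip to white, move to (3,5). |black|=6
Step 6: on WHITE (3,5): turn R to W, flip to black, move to (3,4). |black|=7
Step 7: on WHITE (3,4): turn R to N, flip to black, move to (2,4). |black|=8
Step 8: on WHITE (2,4): turn R to E, flip to black, move to (2,5). |black|=9
Step 9: on WHITE (2,5): turn R to S, flip to black, move to (3,5). |black|=10
Step 10: on BLACK (3,5): turn L to E, flip to white, move to (3,6). |black|=9
Step 11: on WHITE (3,6): turn R to S, flip to black, move to (4,6). |black|=10
Step 12: on WHITE (4,6): turn R to W, flip to black, move to (4,5). |black|=11
Step 13: on BLACK (4,5): turn L to S, flip to white, move to (5,5). |black|=10
Step 14: on WHITE (5,5): turn R to W, flip to black, move to (5,4). |black|=11
Step 15: on WHITE (5,4): turn R to N, flip to black, move to (4,4). |black|=12
Step 16: on WHITE (4,4): turn R to E, flip to black, move to (4,5). |black|=13
Step 17: on WHITE (4,5): turn R to S, flip to black, move to (5,5). |black|=14
Step 18: on BLACK (5,5): turn L to E, flip to white, move to (5,6). |black|=13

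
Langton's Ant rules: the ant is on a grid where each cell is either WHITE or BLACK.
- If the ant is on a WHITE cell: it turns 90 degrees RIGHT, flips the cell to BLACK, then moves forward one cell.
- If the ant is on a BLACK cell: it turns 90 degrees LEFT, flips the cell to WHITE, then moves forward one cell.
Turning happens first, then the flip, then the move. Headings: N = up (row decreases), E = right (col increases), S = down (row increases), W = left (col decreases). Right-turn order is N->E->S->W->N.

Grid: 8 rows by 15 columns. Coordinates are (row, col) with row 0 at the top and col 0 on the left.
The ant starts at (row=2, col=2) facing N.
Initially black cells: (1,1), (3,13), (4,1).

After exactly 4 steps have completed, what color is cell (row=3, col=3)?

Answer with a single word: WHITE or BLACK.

Answer: BLACK

Derivation:
Step 1: on WHITE (2,2): turn R to E, flip to black, move to (2,3). |black|=4
Step 2: on WHITE (2,3): turn R to S, flip to black, move to (3,3). |black|=5
Step 3: on WHITE (3,3): turn R to W, flip to black, move to (3,2). |black|=6
Step 4: on WHITE (3,2): turn R to N, flip to black, move to (2,2). |black|=7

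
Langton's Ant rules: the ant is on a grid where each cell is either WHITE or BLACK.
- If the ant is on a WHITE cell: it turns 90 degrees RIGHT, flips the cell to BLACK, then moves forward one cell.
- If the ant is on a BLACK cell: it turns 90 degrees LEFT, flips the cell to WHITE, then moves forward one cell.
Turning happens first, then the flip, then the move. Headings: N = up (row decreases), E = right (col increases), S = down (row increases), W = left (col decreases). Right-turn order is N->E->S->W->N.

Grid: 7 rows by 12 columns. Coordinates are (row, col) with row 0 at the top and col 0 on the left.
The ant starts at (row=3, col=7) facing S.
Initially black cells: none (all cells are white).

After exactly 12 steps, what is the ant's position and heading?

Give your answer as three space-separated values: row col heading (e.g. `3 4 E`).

Step 1: on WHITE (3,7): turn R to W, flip to black, move to (3,6). |black|=1
Step 2: on WHITE (3,6): turn R to N, flip to black, move to (2,6). |black|=2
Step 3: on WHITE (2,6): turn R to E, flip to black, move to (2,7). |black|=3
Step 4: on WHITE (2,7): turn R to S, flip to black, move to (3,7). |black|=4
Step 5: on BLACK (3,7): turn L to E, flip to white, move to (3,8). |black|=3
Step 6: on WHITE (3,8): turn R to S, flip to black, move to (4,8). |black|=4
Step 7: on WHITE (4,8): turn R to W, flip to black, move to (4,7). |black|=5
Step 8: on WHITE (4,7): turn R to N, flip to black, move to (3,7). |black|=6
Step 9: on WHITE (3,7): turn R to E, flip to black, move to (3,8). |black|=7
Step 10: on BLACK (3,8): turn L to N, flip to white, move to (2,8). |black|=6
Step 11: on WHITE (2,8): turn R to E, flip to black, move to (2,9). |black|=7
Step 12: on WHITE (2,9): turn R to S, flip to black, move to (3,9). |black|=8

Answer: 3 9 S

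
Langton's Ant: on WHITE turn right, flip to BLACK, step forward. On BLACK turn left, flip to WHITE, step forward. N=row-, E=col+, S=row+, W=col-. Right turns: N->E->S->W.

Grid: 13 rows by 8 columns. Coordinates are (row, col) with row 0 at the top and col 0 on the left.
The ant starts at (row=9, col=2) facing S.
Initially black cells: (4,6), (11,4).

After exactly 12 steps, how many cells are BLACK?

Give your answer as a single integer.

Step 1: on WHITE (9,2): turn R to W, flip to black, move to (9,1). |black|=3
Step 2: on WHITE (9,1): turn R to N, flip to black, move to (8,1). |black|=4
Step 3: on WHITE (8,1): turn R to E, flip to black, move to (8,2). |black|=5
Step 4: on WHITE (8,2): turn R to S, flip to black, move to (9,2). |black|=6
Step 5: on BLACK (9,2): turn L to E, flip to white, move to (9,3). |black|=5
Step 6: on WHITE (9,3): turn R to S, flip to black, move to (10,3). |black|=6
Step 7: on WHITE (10,3): turn R to W, flip to black, move to (10,2). |black|=7
Step 8: on WHITE (10,2): turn R to N, flip to black, move to (9,2). |black|=8
Step 9: on WHITE (9,2): turn R to E, flip to black, move to (9,3). |black|=9
Step 10: on BLACK (9,3): turn L to N, flip to white, move to (8,3). |black|=8
Step 11: on WHITE (8,3): turn R to E, flip to black, move to (8,4). |black|=9
Step 12: on WHITE (8,4): turn R to S, flip to black, move to (9,4). |black|=10

Answer: 10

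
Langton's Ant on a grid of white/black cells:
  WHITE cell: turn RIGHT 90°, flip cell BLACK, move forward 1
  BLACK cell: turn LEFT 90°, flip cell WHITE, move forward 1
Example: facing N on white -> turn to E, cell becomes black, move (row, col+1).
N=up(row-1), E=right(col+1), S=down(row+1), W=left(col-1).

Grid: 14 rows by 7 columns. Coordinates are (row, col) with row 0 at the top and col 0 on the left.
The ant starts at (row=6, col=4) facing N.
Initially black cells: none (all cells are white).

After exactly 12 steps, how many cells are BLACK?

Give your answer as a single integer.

Step 1: on WHITE (6,4): turn R to E, flip to black, move to (6,5). |black|=1
Step 2: on WHITE (6,5): turn R to S, flip to black, move to (7,5). |black|=2
Step 3: on WHITE (7,5): turn R to W, flip to black, move to (7,4). |black|=3
Step 4: on WHITE (7,4): turn R to N, flip to black, move to (6,4). |black|=4
Step 5: on BLACK (6,4): turn L to W, flip to white, move to (6,3). |black|=3
Step 6: on WHITE (6,3): turn R to N, flip to black, move to (5,3). |black|=4
Step 7: on WHITE (5,3): turn R to E, flip to black, move to (5,4). |black|=5
Step 8: on WHITE (5,4): turn R to S, flip to black, move to (6,4). |black|=6
Step 9: on WHITE (6,4): turn R to W, flip to black, move to (6,3). |black|=7
Step 10: on BLACK (6,3): turn L to S, flip to white, move to (7,3). |black|=6
Step 11: on WHITE (7,3): turn R to W, flip to black, move to (7,2). |black|=7
Step 12: on WHITE (7,2): turn R to N, flip to black, move to (6,2). |black|=8

Answer: 8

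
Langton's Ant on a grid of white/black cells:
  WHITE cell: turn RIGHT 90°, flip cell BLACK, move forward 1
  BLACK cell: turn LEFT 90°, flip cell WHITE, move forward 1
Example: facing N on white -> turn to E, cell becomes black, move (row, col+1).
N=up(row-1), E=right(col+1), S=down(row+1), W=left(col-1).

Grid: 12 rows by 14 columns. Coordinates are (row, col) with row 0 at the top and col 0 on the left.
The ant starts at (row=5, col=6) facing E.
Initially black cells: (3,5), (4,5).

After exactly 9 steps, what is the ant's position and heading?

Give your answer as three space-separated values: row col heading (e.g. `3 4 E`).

Answer: 4 6 N

Derivation:
Step 1: on WHITE (5,6): turn R to S, flip to black, move to (6,6). |black|=3
Step 2: on WHITE (6,6): turn R to W, flip to black, move to (6,5). |black|=4
Step 3: on WHITE (6,5): turn R to N, flip to black, move to (5,5). |black|=5
Step 4: on WHITE (5,5): turn R to E, flip to black, move to (5,6). |black|=6
Step 5: on BLACK (5,6): turn L to N, flip to white, move to (4,6). |black|=5
Step 6: on WHITE (4,6): turn R to E, flip to black, move to (4,7). |black|=6
Step 7: on WHITE (4,7): turn R to S, flip to black, move to (5,7). |black|=7
Step 8: on WHITE (5,7): turn R to W, flip to black, move to (5,6). |black|=8
Step 9: on WHITE (5,6): turn R to N, flip to black, move to (4,6). |black|=9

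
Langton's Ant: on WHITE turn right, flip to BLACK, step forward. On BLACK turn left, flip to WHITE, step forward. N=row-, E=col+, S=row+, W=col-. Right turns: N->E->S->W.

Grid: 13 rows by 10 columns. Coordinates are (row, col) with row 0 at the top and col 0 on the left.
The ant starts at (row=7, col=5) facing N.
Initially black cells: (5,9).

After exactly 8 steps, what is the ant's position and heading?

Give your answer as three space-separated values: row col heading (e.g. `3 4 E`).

Answer: 7 5 S

Derivation:
Step 1: on WHITE (7,5): turn R to E, flip to black, move to (7,6). |black|=2
Step 2: on WHITE (7,6): turn R to S, flip to black, move to (8,6). |black|=3
Step 3: on WHITE (8,6): turn R to W, flip to black, move to (8,5). |black|=4
Step 4: on WHITE (8,5): turn R to N, flip to black, move to (7,5). |black|=5
Step 5: on BLACK (7,5): turn L to W, flip to white, move to (7,4). |black|=4
Step 6: on WHITE (7,4): turn R to N, flip to black, move to (6,4). |black|=5
Step 7: on WHITE (6,4): turn R to E, flip to black, move to (6,5). |black|=6
Step 8: on WHITE (6,5): turn R to S, flip to black, move to (7,5). |black|=7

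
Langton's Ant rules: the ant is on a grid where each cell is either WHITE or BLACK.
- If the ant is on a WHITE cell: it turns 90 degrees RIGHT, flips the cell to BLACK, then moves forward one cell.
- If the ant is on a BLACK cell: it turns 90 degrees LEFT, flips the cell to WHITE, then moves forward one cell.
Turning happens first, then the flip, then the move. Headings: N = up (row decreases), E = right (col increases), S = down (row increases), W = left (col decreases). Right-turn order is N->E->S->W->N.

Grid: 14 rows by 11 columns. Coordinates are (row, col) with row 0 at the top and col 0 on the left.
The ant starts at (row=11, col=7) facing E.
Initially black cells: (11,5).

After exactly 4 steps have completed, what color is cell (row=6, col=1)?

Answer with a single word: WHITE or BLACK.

Step 1: on WHITE (11,7): turn R to S, flip to black, move to (12,7). |black|=2
Step 2: on WHITE (12,7): turn R to W, flip to black, move to (12,6). |black|=3
Step 3: on WHITE (12,6): turn R to N, flip to black, move to (11,6). |black|=4
Step 4: on WHITE (11,6): turn R to E, flip to black, move to (11,7). |black|=5

Answer: WHITE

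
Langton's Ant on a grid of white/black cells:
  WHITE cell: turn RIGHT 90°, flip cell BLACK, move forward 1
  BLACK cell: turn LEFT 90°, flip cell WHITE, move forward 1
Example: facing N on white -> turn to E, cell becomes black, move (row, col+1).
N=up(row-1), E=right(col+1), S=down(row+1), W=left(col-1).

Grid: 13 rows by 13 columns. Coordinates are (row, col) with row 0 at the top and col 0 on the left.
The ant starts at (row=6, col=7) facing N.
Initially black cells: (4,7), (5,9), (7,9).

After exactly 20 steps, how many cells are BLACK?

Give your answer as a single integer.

Step 1: on WHITE (6,7): turn R to E, flip to black, move to (6,8). |black|=4
Step 2: on WHITE (6,8): turn R to S, flip to black, move to (7,8). |black|=5
Step 3: on WHITE (7,8): turn R to W, flip to black, move to (7,7). |black|=6
Step 4: on WHITE (7,7): turn R to N, flip to black, move to (6,7). |black|=7
Step 5: on BLACK (6,7): turn L to W, flip to white, move to (6,6). |black|=6
Step 6: on WHITE (6,6): turn R to N, flip to black, move to (5,6). |black|=7
Step 7: on WHITE (5,6): turn R to E, flip to black, move to (5,7). |black|=8
Step 8: on WHITE (5,7): turn R to S, flip to black, move to (6,7). |black|=9
Step 9: on WHITE (6,7): turn R to W, flip to black, move to (6,6). |black|=10
Step 10: on BLACK (6,6): turn L to S, flip to white, move to (7,6). |black|=9
Step 11: on WHITE (7,6): turn R to W, flip to black, move to (7,5). |black|=10
Step 12: on WHITE (7,5): turn R to N, flip to black, move to (6,5). |black|=11
Step 13: on WHITE (6,5): turn R to E, flip to black, move to (6,6). |black|=12
Step 14: on WHITE (6,6): turn R to S, flip to black, move to (7,6). |black|=13
Step 15: on BLACK (7,6): turn L to E, flip to white, move to (7,7). |black|=12
Step 16: on BLACK (7,7): turn L to N, flip to white, move to (6,7). |black|=11
Step 17: on BLACK (6,7): turn L to W, flip to white, move to (6,6). |black|=10
Step 18: on BLACK (6,6): turn L to S, flip to white, move to (7,6). |black|=9
Step 19: on WHITE (7,6): turn R to W, flip to black, move to (7,5). |black|=10
Step 20: on BLACK (7,5): turn L to S, flip to white, move to (8,5). |black|=9

Answer: 9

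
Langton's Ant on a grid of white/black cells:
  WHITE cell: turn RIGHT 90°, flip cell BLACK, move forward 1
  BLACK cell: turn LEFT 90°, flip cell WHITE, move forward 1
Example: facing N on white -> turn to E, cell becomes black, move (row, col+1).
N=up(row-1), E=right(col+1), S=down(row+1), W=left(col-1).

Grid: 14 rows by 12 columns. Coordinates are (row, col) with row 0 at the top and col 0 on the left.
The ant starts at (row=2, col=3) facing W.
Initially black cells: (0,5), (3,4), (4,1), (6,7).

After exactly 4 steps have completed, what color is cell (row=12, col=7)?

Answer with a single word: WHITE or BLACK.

Answer: WHITE

Derivation:
Step 1: on WHITE (2,3): turn R to N, flip to black, move to (1,3). |black|=5
Step 2: on WHITE (1,3): turn R to E, flip to black, move to (1,4). |black|=6
Step 3: on WHITE (1,4): turn R to S, flip to black, move to (2,4). |black|=7
Step 4: on WHITE (2,4): turn R to W, flip to black, move to (2,3). |black|=8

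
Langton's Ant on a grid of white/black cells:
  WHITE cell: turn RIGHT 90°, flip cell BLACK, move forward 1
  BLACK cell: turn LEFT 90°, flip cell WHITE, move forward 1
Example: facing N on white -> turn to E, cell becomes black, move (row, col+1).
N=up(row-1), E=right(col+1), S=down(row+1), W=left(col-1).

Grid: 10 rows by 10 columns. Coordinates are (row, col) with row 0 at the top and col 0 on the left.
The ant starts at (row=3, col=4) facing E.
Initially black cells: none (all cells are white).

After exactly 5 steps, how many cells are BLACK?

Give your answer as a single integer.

Step 1: on WHITE (3,4): turn R to S, flip to black, move to (4,4). |black|=1
Step 2: on WHITE (4,4): turn R to W, flip to black, move to (4,3). |black|=2
Step 3: on WHITE (4,3): turn R to N, flip to black, move to (3,3). |black|=3
Step 4: on WHITE (3,3): turn R to E, flip to black, move to (3,4). |black|=4
Step 5: on BLACK (3,4): turn L to N, flip to white, move to (2,4). |black|=3

Answer: 3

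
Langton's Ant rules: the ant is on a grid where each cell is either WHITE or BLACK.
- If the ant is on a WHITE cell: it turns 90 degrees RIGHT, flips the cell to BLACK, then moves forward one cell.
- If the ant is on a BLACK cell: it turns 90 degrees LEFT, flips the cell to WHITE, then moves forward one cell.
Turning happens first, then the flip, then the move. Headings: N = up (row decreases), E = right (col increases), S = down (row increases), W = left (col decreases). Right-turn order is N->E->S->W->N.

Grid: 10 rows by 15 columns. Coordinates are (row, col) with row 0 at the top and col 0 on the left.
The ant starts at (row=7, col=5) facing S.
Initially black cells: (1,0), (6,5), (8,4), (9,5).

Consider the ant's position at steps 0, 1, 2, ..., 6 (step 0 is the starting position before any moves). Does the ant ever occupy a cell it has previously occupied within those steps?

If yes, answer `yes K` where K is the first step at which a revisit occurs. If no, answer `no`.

Step 1: on WHITE (7,5): turn R to W, flip to black, move to (7,4). |black|=5 — new cell
Step 2: on WHITE (7,4): turn R to N, flip to black, move to (6,4). |black|=6 — new cell
Step 3: on WHITE (6,4): turn R to E, flip to black, move to (6,5). |black|=7 — new cell
Step 4: on BLACK (6,5): turn L to N, flip to white, move to (5,5). |black|=6 — new cell
Step 5: on WHITE (5,5): turn R to E, flip to black, move to (5,6). |black|=7 — new cell
Step 6: on WHITE (5,6): turn R to S, flip to black, move to (6,6). |black|=8 — new cell
No revisit within 6 steps.

Answer: no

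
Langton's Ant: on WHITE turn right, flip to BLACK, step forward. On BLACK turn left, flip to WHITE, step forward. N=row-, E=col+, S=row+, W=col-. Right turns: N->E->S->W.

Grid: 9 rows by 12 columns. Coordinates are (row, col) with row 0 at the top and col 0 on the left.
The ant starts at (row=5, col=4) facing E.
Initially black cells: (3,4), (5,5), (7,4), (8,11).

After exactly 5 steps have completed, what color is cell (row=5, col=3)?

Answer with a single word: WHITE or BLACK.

Answer: BLACK

Derivation:
Step 1: on WHITE (5,4): turn R to S, flip to black, move to (6,4). |black|=5
Step 2: on WHITE (6,4): turn R to W, flip to black, move to (6,3). |black|=6
Step 3: on WHITE (6,3): turn R to N, flip to black, move to (5,3). |black|=7
Step 4: on WHITE (5,3): turn R to E, flip to black, move to (5,4). |black|=8
Step 5: on BLACK (5,4): turn L to N, flip to white, move to (4,4). |black|=7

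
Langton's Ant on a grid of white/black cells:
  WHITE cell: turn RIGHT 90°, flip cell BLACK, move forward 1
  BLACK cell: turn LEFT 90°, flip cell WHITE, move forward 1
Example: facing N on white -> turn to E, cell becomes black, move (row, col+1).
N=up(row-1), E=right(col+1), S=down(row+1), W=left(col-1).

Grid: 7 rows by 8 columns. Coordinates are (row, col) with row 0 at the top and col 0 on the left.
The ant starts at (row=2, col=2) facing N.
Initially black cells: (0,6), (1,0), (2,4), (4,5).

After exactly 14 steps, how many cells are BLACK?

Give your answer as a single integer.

Step 1: on WHITE (2,2): turn R to E, flip to black, move to (2,3). |black|=5
Step 2: on WHITE (2,3): turn R to S, flip to black, move to (3,3). |black|=6
Step 3: on WHITE (3,3): turn R to W, flip to black, move to (3,2). |black|=7
Step 4: on WHITE (3,2): turn R to N, flip to black, move to (2,2). |black|=8
Step 5: on BLACK (2,2): turn L to W, flip to white, move to (2,1). |black|=7
Step 6: on WHITE (2,1): turn R to N, flip to black, move to (1,1). |black|=8
Step 7: on WHITE (1,1): turn R to E, flip to black, move to (1,2). |black|=9
Step 8: on WHITE (1,2): turn R to S, flip to black, move to (2,2). |black|=10
Step 9: on WHITE (2,2): turn R to W, flip to black, move to (2,1). |black|=11
Step 10: on BLACK (2,1): turn L to S, flip to white, move to (3,1). |black|=10
Step 11: on WHITE (3,1): turn R to W, flip to black, move to (3,0). |black|=11
Step 12: on WHITE (3,0): turn R to N, flip to black, move to (2,0). |black|=12
Step 13: on WHITE (2,0): turn R to E, flip to black, move to (2,1). |black|=13
Step 14: on WHITE (2,1): turn R to S, flip to black, move to (3,1). |black|=14

Answer: 14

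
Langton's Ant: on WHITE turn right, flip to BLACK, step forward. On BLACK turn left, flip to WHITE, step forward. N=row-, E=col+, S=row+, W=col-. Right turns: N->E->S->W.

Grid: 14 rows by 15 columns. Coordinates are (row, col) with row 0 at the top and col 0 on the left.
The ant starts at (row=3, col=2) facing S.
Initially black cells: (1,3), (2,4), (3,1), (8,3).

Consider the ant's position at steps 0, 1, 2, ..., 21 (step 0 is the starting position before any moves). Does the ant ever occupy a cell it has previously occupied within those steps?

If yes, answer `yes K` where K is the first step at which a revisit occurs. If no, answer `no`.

Step 1: on WHITE (3,2): turn R to W, flip to black, move to (3,1). |black|=5 — new cell
Step 2: on BLACK (3,1): turn L to S, flip to white, move to (4,1). |black|=4 — new cell
Step 3: on WHITE (4,1): turn R to W, flip to black, move to (4,0). |black|=5 — new cell
Step 4: on WHITE (4,0): turn R to N, flip to black, move to (3,0). |black|=6 — new cell
Step 5: on WHITE (3,0): turn R to E, flip to black, move to (3,1). |black|=7 — REVISIT

Answer: yes 5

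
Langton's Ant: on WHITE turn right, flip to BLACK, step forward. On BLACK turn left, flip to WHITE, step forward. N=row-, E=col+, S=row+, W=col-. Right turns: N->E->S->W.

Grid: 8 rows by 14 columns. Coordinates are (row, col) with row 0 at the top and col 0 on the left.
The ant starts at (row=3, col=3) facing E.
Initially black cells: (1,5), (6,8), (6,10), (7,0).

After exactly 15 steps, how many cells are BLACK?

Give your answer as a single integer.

Step 1: on WHITE (3,3): turn R to S, flip to black, move to (4,3). |black|=5
Step 2: on WHITE (4,3): turn R to W, flip to black, move to (4,2). |black|=6
Step 3: on WHITE (4,2): turn R to N, flip to black, move to (3,2). |black|=7
Step 4: on WHITE (3,2): turn R to E, flip to black, move to (3,3). |black|=8
Step 5: on BLACK (3,3): turn L to N, flip to white, move to (2,3). |black|=7
Step 6: on WHITE (2,3): turn R to E, flip to black, move to (2,4). |black|=8
Step 7: on WHITE (2,4): turn R to S, flip to black, move to (3,4). |black|=9
Step 8: on WHITE (3,4): turn R to W, flip to black, move to (3,3). |black|=10
Step 9: on WHITE (3,3): turn R to N, flip to black, move to (2,3). |black|=11
Step 10: on BLACK (2,3): turn L to W, flip to white, move to (2,2). |black|=10
Step 11: on WHITE (2,2): turn R to N, flip to black, move to (1,2). |black|=11
Step 12: on WHITE (1,2): turn R to E, flip to black, move to (1,3). |black|=12
Step 13: on WHITE (1,3): turn R to S, flip to black, move to (2,3). |black|=13
Step 14: on WHITE (2,3): turn R to W, flip to black, move to (2,2). |black|=14
Step 15: on BLACK (2,2): turn L to S, flip to white, move to (3,2). |black|=13

Answer: 13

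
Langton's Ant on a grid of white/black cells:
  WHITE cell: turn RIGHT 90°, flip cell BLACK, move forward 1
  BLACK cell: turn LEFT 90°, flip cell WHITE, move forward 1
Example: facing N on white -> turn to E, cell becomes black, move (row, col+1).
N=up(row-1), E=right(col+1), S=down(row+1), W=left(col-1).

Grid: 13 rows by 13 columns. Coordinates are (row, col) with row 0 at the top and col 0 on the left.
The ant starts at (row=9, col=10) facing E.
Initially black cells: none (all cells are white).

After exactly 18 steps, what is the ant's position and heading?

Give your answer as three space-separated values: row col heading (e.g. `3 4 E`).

Answer: 8 9 W

Derivation:
Step 1: on WHITE (9,10): turn R to S, flip to black, move to (10,10). |black|=1
Step 2: on WHITE (10,10): turn R to W, flip to black, move to (10,9). |black|=2
Step 3: on WHITE (10,9): turn R to N, flip to black, move to (9,9). |black|=3
Step 4: on WHITE (9,9): turn R to E, flip to black, move to (9,10). |black|=4
Step 5: on BLACK (9,10): turn L to N, flip to white, move to (8,10). |black|=3
Step 6: on WHITE (8,10): turn R to E, flip to black, move to (8,11). |black|=4
Step 7: on WHITE (8,11): turn R to S, flip to black, move to (9,11). |black|=5
Step 8: on WHITE (9,11): turn R to W, flip to black, move to (9,10). |black|=6
Step 9: on WHITE (9,10): turn R to N, flip to black, move to (8,10). |black|=7
Step 10: on BLACK (8,10): turn L to W, flip to white, move to (8,9). |black|=6
Step 11: on WHITE (8,9): turn R to N, flip to black, move to (7,9). |black|=7
Step 12: on WHITE (7,9): turn R to E, flip to black, move to (7,10). |black|=8
Step 13: on WHITE (7,10): turn R to S, flip to black, move to (8,10). |black|=9
Step 14: on WHITE (8,10): turn R to W, flip to black, move to (8,9). |black|=10
Step 15: on BLACK (8,9): turn L to S, flip to white, move to (9,9). |black|=9
Step 16: on BLACK (9,9): turn L to E, flip to white, move to (9,10). |black|=8
Step 17: on BLACK (9,10): turn L to N, flip to white, move to (8,10). |black|=7
Step 18: on BLACK (8,10): turn L to W, flip to white, move to (8,9). |black|=6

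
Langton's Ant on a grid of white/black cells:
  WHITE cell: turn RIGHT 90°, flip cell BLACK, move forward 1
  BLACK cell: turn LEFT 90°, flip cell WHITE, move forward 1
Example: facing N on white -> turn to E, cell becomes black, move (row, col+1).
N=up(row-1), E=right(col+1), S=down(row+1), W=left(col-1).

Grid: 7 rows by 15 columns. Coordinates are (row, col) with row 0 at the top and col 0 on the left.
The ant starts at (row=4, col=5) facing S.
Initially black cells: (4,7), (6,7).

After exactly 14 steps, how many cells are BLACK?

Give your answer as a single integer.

Step 1: on WHITE (4,5): turn R to W, flip to black, move to (4,4). |black|=3
Step 2: on WHITE (4,4): turn R to N, flip to black, move to (3,4). |black|=4
Step 3: on WHITE (3,4): turn R to E, flip to black, move to (3,5). |black|=5
Step 4: on WHITE (3,5): turn R to S, flip to black, move to (4,5). |black|=6
Step 5: on BLACK (4,5): turn L to E, flip to white, move to (4,6). |black|=5
Step 6: on WHITE (4,6): turn R to S, flip to black, move to (5,6). |black|=6
Step 7: on WHITE (5,6): turn R to W, flip to black, move to (5,5). |black|=7
Step 8: on WHITE (5,5): turn R to N, flip to black, move to (4,5). |black|=8
Step 9: on WHITE (4,5): turn R to E, flip to black, move to (4,6). |black|=9
Step 10: on BLACK (4,6): turn L to N, flip to white, move to (3,6). |black|=8
Step 11: on WHITE (3,6): turn R to E, flip to black, move to (3,7). |black|=9
Step 12: on WHITE (3,7): turn R to S, flip to black, move to (4,7). |black|=10
Step 13: on BLACK (4,7): turn L to E, flip to white, move to (4,8). |black|=9
Step 14: on WHITE (4,8): turn R to S, flip to black, move to (5,8). |black|=10

Answer: 10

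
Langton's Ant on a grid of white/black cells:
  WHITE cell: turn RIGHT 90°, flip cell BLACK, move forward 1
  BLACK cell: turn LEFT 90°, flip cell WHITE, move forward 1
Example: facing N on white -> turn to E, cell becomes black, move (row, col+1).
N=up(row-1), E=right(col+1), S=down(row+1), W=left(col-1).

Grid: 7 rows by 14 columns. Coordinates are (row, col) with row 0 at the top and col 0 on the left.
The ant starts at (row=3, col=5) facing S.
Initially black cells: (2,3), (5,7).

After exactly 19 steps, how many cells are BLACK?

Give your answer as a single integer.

Answer: 9

Derivation:
Step 1: on WHITE (3,5): turn R to W, flip to black, move to (3,4). |black|=3
Step 2: on WHITE (3,4): turn R to N, flip to black, move to (2,4). |black|=4
Step 3: on WHITE (2,4): turn R to E, flip to black, move to (2,5). |black|=5
Step 4: on WHITE (2,5): turn R to S, flip to black, move to (3,5). |black|=6
Step 5: on BLACK (3,5): turn L to E, flip to white, move to (3,6). |black|=5
Step 6: on WHITE (3,6): turn R to S, flip to black, move to (4,6). |black|=6
Step 7: on WHITE (4,6): turn R to W, flip to black, move to (4,5). |black|=7
Step 8: on WHITE (4,5): turn R to N, flip to black, move to (3,5). |black|=8
Step 9: on WHITE (3,5): turn R to E, flip to black, move to (3,6). |black|=9
Step 10: on BLACK (3,6): turn L to N, flip to white, move to (2,6). |black|=8
Step 11: on WHITE (2,6): turn R to E, flip to black, move to (2,7). |black|=9
Step 12: on WHITE (2,7): turn R to S, flip to black, move to (3,7). |black|=10
Step 13: on WHITE (3,7): turn R to W, flip to black, move to (3,6). |black|=11
Step 14: on WHITE (3,6): turn R to N, flip to black, move to (2,6). |black|=12
Step 15: on BLACK (2,6): turn L to W, flip to white, move to (2,5). |black|=11
Step 16: on BLACK (2,5): turn L to S, flip to white, move to (3,5). |black|=10
Step 17: on BLACK (3,5): turn L to E, flip to white, move to (3,6). |black|=9
Step 18: on BLACK (3,6): turn L to N, flip to white, move to (2,6). |black|=8
Step 19: on WHITE (2,6): turn R to E, flip to black, move to (2,7). |black|=9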